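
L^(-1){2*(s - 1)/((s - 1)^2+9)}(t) 2*exp(t)*cos(3*t)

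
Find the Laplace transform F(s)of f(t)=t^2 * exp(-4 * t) 2/(s + 4)^3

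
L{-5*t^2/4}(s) -5/(2*s^3)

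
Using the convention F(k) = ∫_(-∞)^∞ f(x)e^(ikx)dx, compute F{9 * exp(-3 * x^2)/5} 3 * sqrt(3) * sqrt(pi) * exp(-k^2/12)/5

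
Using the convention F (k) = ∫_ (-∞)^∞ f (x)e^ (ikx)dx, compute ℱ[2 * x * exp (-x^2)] I * sqrt (pi) * k * exp (-k^2/4)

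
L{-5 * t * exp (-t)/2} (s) -5/ (2 * (s + 1)^2)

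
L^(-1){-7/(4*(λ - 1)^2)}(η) -7*η*exp(η)/4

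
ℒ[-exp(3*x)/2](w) -1/(2*w - 6)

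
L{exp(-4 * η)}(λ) 1/(λ + 4)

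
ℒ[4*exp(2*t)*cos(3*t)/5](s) 4*(s - 2)/(5*((s - 2)^2 + 9))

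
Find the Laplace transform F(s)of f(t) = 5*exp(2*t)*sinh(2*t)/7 10/(7*s*(s - 4))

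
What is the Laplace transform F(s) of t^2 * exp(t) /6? 1/(3 * (s - 1) ^3) 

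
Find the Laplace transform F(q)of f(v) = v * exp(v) (q - 1)^(-2)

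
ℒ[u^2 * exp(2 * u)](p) 2/(p - 2)^3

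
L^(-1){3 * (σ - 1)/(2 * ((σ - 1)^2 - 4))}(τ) 3 * exp(τ) * cosh(2 * τ)/2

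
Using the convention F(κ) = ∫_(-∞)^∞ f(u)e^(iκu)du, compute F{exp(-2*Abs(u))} 4/(κ^2 + 4)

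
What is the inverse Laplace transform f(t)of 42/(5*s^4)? 7*t^3/5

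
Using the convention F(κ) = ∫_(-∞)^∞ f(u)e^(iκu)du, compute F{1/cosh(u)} pi/cosh(pi * κ/2)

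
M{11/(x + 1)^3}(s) 11 * pi * (s - 2) * (s - 1)/(2 * sin(pi * s))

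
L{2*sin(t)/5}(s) 2/(5*(s^2 + 1))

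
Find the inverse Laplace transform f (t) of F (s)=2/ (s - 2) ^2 2*t*exp (2*t) 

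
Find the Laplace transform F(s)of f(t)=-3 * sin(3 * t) -9/(s^2 + 9)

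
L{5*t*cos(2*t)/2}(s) 5*(s^2 - 4)/(2*(s^2 + 4)^2)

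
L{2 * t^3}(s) 12/s^4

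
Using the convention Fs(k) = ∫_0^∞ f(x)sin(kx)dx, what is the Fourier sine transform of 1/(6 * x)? pi/12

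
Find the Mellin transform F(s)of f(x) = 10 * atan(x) -5 * pi * sec(pi * s/2)/s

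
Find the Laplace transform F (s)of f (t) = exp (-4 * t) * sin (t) 1/ ( (s+4)^2+1)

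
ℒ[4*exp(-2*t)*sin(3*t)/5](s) 12/(5*((s+2)^2+9))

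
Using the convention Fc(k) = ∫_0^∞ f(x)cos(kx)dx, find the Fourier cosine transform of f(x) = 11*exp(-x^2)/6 11*sqrt(pi)*exp(-k^2/4)/12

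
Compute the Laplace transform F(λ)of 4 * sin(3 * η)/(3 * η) 4 * atan(3/λ)/3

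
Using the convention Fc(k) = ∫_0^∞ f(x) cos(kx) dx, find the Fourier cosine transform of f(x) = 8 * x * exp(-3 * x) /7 8 * (9 - k^2) /(7 * (k^2 + 9) ^2) 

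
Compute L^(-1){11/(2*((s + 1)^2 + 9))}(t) 11*exp(-t)*sin(3*t)/6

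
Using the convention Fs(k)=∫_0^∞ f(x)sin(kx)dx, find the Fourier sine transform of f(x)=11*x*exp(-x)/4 11*k/(2*(k^2 + 1)^2)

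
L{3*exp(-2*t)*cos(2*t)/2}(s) 3*(s+2)/(2*((s+2)^2+4))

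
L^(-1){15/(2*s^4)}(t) 5*t^3/4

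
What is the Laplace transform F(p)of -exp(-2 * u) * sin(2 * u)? -2/((p + 2)^2 + 4)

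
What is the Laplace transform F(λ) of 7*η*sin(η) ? 14*λ/(λ^2 + 1) ^2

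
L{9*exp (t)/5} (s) 9/ (5*(s - 1))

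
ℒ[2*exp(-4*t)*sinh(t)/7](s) 2/(7*((s + 4)^2-1))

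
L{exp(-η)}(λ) 1/(λ + 1)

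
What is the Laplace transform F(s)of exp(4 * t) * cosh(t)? (s - 4)/((s - 4)^2 - 1)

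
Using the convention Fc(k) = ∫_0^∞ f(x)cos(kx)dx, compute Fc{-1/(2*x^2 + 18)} -pi*exp(-3*k)/12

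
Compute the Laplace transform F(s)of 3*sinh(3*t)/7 9/(7*(s^2 - 9))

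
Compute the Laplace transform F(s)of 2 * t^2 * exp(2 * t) 4/(s - 2)^3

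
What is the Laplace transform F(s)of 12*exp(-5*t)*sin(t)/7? 12/(7*((s + 5)^2 + 1))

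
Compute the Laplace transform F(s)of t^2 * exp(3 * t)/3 2/(3 * (s - 3)^3)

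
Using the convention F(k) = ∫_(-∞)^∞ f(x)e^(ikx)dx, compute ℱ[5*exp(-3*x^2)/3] 5*sqrt(3)*sqrt(pi)*exp(-k^2/12)/9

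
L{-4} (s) -4/s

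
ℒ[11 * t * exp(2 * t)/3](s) 11/(3 * (s - 2)^2)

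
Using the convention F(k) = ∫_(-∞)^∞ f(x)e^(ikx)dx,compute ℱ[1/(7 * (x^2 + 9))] pi * exp(-3 * Abs(k))/21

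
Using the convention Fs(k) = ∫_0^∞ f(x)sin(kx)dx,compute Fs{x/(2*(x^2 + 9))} pi*exp(-3*k)/4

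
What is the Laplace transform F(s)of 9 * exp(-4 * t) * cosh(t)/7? 9 * (s + 4)/(7 * ((s + 4)^2 - 1))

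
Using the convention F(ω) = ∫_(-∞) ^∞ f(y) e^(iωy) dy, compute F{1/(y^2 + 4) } pi * exp(-2 * Abs(ω) ) /2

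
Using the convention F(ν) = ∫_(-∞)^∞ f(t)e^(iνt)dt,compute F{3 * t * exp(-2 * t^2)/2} 3 * sqrt(2) * I * sqrt(pi) * ν * exp(-ν^2/8)/16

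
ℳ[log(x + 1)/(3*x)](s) -pi*csc(pi*s)/(3*s - 3)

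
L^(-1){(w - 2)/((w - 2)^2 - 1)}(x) exp(2*x)*cosh(x)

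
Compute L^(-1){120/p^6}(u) u^5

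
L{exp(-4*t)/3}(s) 1/(3*(s + 4))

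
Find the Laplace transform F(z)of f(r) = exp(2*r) 1/(z - 2)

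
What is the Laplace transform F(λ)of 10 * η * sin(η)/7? 20 * λ/(7 * (λ^2 + 1)^2)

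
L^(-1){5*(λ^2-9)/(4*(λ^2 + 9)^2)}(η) 5*η*cos(3*η)/4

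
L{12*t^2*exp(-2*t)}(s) 24/(s + 2)^3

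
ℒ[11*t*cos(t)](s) 11*(s^2 - 1)/(s^2 + 1)^2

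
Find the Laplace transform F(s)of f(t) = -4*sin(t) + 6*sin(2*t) 12/(s^2 + 4) - 4/(s^2 + 1)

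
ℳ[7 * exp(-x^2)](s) 7 * gamma(s/2)/2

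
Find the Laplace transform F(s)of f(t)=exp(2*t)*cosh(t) (s - 2)/((s - 2)^2 - 1)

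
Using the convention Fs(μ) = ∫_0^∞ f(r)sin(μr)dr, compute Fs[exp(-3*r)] μ/(μ^2 + 9)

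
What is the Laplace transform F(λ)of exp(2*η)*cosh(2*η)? (λ - 2)/(λ*(λ - 4))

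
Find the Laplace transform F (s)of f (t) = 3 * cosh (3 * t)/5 3 * s/ (5 * (s^2 - 9))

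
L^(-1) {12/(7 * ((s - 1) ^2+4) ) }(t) 6 * exp(t) * sin(2 * t) /7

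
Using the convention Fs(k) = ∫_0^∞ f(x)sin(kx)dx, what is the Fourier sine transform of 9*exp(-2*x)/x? 9*atan(k/2)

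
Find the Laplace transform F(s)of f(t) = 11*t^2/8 11/(4*s^3)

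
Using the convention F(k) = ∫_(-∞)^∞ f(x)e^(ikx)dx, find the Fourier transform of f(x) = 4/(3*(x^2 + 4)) 2*pi*exp(-2*Abs(k))/3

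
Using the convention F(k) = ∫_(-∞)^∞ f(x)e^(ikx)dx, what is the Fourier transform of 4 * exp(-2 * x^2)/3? 2 * sqrt(2) * sqrt(pi) * exp(-k^2/8)/3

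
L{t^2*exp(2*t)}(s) 2/(s - 2)^3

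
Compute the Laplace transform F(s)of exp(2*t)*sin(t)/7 1/(7*((s - 2)^2 + 1))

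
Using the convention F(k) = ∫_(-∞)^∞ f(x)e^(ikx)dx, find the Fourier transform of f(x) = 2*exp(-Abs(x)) 4/(k^2 + 1)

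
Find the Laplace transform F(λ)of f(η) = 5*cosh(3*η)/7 5*λ/(7*(λ^2 - 9))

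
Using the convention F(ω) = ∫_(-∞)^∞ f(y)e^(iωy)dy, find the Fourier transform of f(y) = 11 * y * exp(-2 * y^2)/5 11 * sqrt(2) * I * sqrt(pi) * ω * exp(-ω^2/8)/40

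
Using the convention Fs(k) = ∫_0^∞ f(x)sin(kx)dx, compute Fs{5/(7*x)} 5*pi/14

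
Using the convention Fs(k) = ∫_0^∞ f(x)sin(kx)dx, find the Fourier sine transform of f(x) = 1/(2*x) pi/4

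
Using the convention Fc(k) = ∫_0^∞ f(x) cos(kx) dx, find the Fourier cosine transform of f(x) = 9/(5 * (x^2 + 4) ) 9 * pi * exp(-2 * k) /20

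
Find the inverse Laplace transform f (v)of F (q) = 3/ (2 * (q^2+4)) 3 * sin (2 * v)/4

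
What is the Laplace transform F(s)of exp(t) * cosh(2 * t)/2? (s - 1)/(2 * ((s - 1)^2-4))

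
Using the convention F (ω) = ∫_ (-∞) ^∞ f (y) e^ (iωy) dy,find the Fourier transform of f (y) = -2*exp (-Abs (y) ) -4/ (ω^2+1) 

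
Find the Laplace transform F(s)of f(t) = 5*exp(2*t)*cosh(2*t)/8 5*(s - 2)/(8*s*(s - 4))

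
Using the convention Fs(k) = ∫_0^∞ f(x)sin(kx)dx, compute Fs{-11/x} -11 * pi/2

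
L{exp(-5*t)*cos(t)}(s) (s+5)/((s+5)^2+1)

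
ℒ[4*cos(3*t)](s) 4*s/(s^2 + 9)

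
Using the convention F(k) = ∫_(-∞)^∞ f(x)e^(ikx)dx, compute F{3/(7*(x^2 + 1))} 3*pi*exp(-Abs(k))/7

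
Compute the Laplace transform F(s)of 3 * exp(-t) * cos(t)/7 3 * (s + 1)/(7 * ((s + 1)^2 + 1))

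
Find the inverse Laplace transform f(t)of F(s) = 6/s 6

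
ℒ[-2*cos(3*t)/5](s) -2*s/(5*s^2 + 45)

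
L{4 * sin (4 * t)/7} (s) 16/ (7 * (s^2 + 16))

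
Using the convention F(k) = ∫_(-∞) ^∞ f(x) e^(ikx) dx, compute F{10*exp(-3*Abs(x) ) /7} 60/(7*(k^2+9) ) 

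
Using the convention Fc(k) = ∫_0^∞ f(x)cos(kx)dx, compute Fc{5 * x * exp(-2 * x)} 5 * (4 - k^2)/(k^2 + 4)^2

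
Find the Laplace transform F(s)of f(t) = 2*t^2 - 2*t 4/s^3 - 2/s^2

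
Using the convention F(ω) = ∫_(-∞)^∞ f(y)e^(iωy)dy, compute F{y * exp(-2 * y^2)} sqrt(2) * I * sqrt(pi) * ω * exp(-ω^2/8)/8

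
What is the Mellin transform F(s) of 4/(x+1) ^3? 2*pi*(s - 2)*(s - 1) /sin(pi*s) 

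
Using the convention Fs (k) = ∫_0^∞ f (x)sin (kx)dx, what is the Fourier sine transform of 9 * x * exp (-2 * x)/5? 36 * k/ (5 * (k^2+4)^2)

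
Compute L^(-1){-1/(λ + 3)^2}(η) -η * exp(-3 * η)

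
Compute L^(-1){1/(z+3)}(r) exp(-3*r)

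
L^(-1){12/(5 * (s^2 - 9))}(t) 4 * sinh(3 * t)/5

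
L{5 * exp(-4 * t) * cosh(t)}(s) 5 * (s + 4)/((s + 4)^2 - 1)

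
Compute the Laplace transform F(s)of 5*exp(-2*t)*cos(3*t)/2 5*(s + 2)/(2*((s + 2)^2 + 9))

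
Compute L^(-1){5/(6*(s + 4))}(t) 5*exp(-4*t)/6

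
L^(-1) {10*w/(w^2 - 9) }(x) 10*cosh(3*x) 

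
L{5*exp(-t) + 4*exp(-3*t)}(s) 5/(s + 1) + 4/(s + 3)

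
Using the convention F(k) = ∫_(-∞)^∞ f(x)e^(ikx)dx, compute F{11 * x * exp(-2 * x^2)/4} 11 * sqrt(2) * I * sqrt(pi) * k * exp(-k^2/8)/32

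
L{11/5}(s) 11/(5*s)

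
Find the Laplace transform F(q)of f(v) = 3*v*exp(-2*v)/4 3/(4*(q+2)^2)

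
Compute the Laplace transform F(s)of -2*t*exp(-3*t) -2/(s + 3)^2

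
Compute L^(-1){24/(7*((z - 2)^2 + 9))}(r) 8*exp(2*r)*sin(3*r)/7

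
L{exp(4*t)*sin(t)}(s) 1/((s - 4)^2 + 1)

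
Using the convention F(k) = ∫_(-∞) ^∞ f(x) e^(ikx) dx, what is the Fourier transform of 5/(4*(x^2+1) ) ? 5*pi*exp(-Abs(k) ) /4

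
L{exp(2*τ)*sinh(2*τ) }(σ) 2/(σ*(σ - 4) ) 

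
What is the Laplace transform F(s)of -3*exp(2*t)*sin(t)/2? -3/(2*(s - 2)^2+2)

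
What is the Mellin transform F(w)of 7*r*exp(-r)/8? 7*gamma(w + 1)/8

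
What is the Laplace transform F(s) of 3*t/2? 3/(2*s^2) 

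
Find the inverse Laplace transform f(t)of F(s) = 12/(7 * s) 12/7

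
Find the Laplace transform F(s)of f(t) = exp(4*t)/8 1/(8*(s - 4))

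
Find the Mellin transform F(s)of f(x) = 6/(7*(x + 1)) 6*pi*csc(pi*s)/7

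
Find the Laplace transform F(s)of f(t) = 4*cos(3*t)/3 4*s/(3*(s^2 + 9))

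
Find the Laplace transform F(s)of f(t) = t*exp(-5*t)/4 1/(4*(s + 5)^2)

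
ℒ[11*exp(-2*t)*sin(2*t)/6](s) 11/(3*((s + 2)^2 + 4))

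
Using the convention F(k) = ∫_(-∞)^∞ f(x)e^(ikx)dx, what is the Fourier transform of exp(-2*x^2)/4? sqrt(2)*sqrt(pi)*exp(-k^2/8)/8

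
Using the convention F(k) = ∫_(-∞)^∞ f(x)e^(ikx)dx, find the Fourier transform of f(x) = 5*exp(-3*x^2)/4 5*sqrt(3)*sqrt(pi)*exp(-k^2/12)/12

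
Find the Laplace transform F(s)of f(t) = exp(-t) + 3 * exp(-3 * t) 3/(s + 3) + 1/(s + 1)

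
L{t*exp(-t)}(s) (s + 1)^(-2)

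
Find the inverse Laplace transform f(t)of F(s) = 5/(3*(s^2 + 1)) 5*sin(t)/3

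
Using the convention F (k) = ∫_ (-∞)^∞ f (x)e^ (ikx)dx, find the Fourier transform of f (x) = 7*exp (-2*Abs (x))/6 14/ (3*(k^2 + 4))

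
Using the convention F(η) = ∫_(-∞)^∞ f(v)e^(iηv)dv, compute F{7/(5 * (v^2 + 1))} 7 * pi * exp(-Abs(η))/5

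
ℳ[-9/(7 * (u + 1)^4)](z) 3 * pi * (z - 3) * (z - 2) * (z - 1)/(14 * sin(pi * z))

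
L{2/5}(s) 2/(5 * s)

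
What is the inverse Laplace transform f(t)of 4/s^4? 2*t^3/3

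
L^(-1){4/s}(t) 4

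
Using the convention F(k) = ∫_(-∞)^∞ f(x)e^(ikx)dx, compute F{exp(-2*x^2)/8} sqrt(2)*sqrt(pi)*exp(-k^2/8)/16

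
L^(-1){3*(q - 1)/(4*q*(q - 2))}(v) 3*exp(v)*cosh(v)/4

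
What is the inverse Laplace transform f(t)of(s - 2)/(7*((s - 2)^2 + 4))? exp(2*t)*cos(2*t)/7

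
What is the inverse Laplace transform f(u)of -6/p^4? -u^3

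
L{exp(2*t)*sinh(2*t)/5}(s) 2/(5*s*(s - 4))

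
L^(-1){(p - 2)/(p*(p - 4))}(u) exp(2*u)*cosh(2*u)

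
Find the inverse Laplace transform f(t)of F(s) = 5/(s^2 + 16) 5*sin(4*t)/4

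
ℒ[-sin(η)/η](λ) -atan(1/λ)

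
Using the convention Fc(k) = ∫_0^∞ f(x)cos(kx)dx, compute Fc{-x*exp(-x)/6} (k^2 - 1)/(6*(k^2 + 1)^2)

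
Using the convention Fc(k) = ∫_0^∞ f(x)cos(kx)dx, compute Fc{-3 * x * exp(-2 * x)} 3 * (k^2-4)/(k^2 + 4)^2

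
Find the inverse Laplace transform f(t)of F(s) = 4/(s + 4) 4*exp(-4*t)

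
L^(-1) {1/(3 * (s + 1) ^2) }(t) t * exp(-t) /3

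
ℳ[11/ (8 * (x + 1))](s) 11 * pi * csc (pi * s)/8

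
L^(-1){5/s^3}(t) 5*t^2/2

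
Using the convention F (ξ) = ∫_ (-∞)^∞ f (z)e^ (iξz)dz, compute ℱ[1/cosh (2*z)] pi/ (2*cosh (pi*ξ/4))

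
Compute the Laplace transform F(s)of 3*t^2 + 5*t 5/s^2 + 6/s^3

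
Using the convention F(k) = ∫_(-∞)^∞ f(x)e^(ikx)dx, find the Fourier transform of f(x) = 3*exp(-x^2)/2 3*sqrt(pi)*exp(-k^2/4)/2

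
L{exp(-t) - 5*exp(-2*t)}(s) 1/(s + 1) - 5/(s + 2)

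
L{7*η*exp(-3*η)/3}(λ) 7/(3*(λ + 3)^2)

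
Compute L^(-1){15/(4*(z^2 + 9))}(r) 5*sin(3*r)/4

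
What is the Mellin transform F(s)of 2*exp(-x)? 2*gamma(s)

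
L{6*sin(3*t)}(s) 18/(s^2 + 9)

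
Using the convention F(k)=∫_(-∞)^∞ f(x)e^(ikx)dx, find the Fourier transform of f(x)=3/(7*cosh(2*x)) 3*pi/(14*cosh(pi*k/4))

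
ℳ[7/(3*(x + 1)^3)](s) 7*pi*(s - 2)*(s - 1)/(6*sin(pi*s))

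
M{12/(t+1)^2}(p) -12*pi*(p - 1)/sin(pi*p)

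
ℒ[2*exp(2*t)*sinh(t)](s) 2/((s - 2)^2-1)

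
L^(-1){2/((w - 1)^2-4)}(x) exp(x) * sinh(2 * x)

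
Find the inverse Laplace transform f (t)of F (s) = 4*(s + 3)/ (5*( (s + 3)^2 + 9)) 4*exp (-3*t)*cos (3*t)/5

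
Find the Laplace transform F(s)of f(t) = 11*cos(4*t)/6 11*s/(6*(s^2 + 16))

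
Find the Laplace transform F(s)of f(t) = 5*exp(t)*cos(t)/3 5*(s - 1)/(3*((s - 1)^2+1))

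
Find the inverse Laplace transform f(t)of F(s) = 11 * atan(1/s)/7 11 * sin(t)/(7 * t)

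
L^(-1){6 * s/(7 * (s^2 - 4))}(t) 6 * cosh(2 * t)/7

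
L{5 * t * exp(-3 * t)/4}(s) 5/(4 * (s+3)^2)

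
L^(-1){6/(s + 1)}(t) 6*exp(-t)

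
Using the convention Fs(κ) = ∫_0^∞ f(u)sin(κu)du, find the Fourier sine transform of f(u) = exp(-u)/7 κ/(7*(κ^2 + 1))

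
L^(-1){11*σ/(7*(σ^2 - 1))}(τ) 11*cosh(τ)/7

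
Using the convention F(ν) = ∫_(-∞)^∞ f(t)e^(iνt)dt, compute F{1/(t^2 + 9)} pi*exp(-3*Abs(ν))/3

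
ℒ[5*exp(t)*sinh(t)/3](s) 5/(3*s*(s - 2))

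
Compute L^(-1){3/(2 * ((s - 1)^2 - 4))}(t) 3 * exp(t) * sinh(2 * t)/4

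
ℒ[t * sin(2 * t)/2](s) 2 * s/(s^2 + 4)^2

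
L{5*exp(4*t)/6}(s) 5/(6*(s - 4))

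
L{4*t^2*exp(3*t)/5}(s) 8/(5*(s - 3)^3)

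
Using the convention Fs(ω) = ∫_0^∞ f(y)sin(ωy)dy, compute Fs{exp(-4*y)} ω/(ω^2+16)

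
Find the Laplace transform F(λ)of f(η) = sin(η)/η atan(1/λ)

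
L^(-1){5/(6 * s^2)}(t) 5 * t/6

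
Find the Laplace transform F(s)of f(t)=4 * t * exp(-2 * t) 4/(s+2)^2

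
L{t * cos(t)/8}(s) (s^2 - 1)/(8 * (s^2 + 1)^2)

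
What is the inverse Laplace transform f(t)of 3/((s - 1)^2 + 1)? 3*exp(t)*sin(t)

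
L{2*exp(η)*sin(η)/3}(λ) 2/(3*((λ - 1)^2 + 1))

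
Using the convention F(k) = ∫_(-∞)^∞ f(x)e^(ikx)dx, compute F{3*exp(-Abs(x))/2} 3/(k^2 + 1)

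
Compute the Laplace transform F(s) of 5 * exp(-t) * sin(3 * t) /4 15/(4 * ((s + 1) ^2 + 9) ) 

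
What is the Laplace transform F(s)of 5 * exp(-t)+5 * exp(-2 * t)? 5/(s+1)+5/(s+2)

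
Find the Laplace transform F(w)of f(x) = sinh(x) 1/(w^2 - 1)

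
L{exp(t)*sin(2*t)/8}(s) 1/(4*((s - 1)^2 + 4))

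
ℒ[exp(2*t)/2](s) 1/(2*(s - 2))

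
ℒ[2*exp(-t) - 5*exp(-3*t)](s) 2/(s+1) - 5/(s+3)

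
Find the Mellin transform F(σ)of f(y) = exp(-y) gamma(σ)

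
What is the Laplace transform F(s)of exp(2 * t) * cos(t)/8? (s - 2)/(8 * ((s - 2)^2 + 1))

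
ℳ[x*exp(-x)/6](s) gamma(s + 1)/6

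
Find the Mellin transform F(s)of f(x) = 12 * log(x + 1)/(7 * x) -12 * pi * csc(pi * s)/(7 * s - 7)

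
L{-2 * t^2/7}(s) -4/(7 * s^3)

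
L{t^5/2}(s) 60/s^6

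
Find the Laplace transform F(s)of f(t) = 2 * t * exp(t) 2/(s - 1)^2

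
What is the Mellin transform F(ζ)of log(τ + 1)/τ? -pi*csc(pi*ζ)/(ζ - 1)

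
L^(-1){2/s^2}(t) 2*t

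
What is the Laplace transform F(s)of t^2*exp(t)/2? (s - 1)^(-3)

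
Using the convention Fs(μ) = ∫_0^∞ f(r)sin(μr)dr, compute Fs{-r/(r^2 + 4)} -pi * exp(-2 * μ)/2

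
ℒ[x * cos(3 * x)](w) (w^2 - 9) /(w^2 + 9) ^2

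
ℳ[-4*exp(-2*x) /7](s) -2^(2 - s)*gamma(s) /7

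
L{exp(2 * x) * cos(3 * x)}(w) (w - 2)/((w - 2)^2 + 9)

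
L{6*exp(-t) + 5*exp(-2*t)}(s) 6/(s + 1) + 5/(s + 2)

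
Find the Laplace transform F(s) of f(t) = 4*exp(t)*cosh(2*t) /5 4*(s - 1) /(5*((s - 1) ^2 - 4) ) 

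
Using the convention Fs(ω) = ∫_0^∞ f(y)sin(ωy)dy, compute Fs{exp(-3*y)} ω/(ω^2+9)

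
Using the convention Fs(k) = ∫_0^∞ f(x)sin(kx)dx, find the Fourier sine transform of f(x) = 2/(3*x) pi/3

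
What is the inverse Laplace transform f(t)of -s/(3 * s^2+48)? -cos(4 * t)/3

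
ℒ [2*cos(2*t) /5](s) 2*s/(5*(s^2 + 4) ) 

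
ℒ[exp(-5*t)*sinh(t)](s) 1/((s+5)^2 - 1)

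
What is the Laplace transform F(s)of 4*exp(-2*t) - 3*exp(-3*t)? 4/(s+2) - 3/(s+3)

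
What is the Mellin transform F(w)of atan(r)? -pi*sec(pi*w/2)/(2*w)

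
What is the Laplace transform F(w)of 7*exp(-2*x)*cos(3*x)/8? 7*(w + 2)/(8*((w + 2)^2 + 9))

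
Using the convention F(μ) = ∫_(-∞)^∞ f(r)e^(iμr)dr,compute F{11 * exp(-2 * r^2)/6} 11 * sqrt(2) * sqrt(pi) * exp(-μ^2/8)/12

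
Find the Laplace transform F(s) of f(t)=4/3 4/(3*s) 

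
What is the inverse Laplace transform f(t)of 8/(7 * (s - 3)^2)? 8 * t * exp(3 * t)/7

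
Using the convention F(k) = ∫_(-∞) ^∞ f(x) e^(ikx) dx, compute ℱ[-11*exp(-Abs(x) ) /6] -11/(3*k^2 + 3) 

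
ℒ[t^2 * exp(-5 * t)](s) 2/(s + 5)^3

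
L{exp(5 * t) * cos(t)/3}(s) (s - 5)/(3 * ((s - 5)^2 + 1))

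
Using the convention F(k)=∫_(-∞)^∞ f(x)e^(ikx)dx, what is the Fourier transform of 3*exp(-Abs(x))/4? 3/(2*(k^2+1))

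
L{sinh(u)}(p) 1/(p^2 - 1)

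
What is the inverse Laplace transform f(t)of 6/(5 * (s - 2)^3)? 3 * t^2 * exp(2 * t)/5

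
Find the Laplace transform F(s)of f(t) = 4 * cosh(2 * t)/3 4 * s/(3 * (s^2 - 4))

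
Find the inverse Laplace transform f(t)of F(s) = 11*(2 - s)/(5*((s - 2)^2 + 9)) -11*exp(2*t)*cos(3*t)/5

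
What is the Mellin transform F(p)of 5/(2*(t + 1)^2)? -5*pi*(p - 1)/(2*sin(pi*p))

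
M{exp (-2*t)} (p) gamma (p)/2^p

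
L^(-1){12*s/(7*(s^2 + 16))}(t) 12*cos(4*t)/7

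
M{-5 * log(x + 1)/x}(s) 5 * pi * csc(pi * s)/(s - 1)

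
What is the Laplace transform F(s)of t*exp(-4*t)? (s + 4)^(-2)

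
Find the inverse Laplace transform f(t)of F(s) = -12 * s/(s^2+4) -12 * cos(2 * t)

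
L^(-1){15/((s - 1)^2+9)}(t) 5*exp(t)*sin(3*t)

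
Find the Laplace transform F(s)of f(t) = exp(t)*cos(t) (s - 1)/((s - 1)^2 + 1)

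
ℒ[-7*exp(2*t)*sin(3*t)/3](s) -7/((s - 2)^2 + 9)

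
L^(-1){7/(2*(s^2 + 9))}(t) 7*sin(3*t)/6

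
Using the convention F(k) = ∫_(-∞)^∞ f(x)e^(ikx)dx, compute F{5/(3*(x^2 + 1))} 5*pi*exp(-Abs(k))/3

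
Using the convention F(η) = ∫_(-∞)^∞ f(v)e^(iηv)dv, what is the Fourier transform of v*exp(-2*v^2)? sqrt(2)*I*sqrt(pi)*η*exp(-η^2/8)/8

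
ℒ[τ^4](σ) 24/σ^5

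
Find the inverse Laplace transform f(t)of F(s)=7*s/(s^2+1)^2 7*t*sin(t)/2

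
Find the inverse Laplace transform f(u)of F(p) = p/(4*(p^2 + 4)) cos(2*u)/4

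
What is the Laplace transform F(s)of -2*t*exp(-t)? -2/(s+1)^2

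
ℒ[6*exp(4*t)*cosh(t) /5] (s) 6*(s - 4) /(5*((s - 4) ^2 - 1) ) 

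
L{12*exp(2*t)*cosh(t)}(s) 12*(s - 2)/((s - 2)^2 - 1)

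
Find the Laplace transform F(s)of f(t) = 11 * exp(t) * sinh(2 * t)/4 11/(2 * ((s - 1)^2-4))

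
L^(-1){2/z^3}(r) r^2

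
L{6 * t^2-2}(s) 12/s^3-2/s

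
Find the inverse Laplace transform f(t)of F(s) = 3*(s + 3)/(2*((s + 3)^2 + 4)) 3*exp(-3*t)*cos(2*t)/2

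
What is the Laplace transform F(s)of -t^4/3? -8/s^5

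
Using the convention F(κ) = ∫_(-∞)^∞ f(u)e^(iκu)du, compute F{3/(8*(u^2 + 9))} pi*exp(-3*Abs(κ))/8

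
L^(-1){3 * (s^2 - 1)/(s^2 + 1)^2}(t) 3 * t * cos(t)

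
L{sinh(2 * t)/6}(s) 1/(3 * (s^2 - 4))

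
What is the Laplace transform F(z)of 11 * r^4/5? 264/(5 * z^5)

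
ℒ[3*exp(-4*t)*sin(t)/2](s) 3/(2*((s + 4)^2 + 1))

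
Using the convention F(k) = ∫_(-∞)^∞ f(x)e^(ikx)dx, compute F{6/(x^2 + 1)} 6*pi*exp(-Abs(k))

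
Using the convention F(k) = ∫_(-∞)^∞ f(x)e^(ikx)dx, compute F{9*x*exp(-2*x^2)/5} 9*sqrt(2)*I*sqrt(pi)*k*exp(-k^2/8)/40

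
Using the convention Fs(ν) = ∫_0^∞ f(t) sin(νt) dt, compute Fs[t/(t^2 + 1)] pi*exp(-ν) /2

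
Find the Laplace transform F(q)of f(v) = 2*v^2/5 4/(5*q^3)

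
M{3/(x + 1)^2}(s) -3*pi*(s - 1)/sin(pi*s)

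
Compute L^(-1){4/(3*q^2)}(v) 4*v/3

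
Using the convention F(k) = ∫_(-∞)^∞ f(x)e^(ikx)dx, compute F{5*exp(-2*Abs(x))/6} 10/(3*(k^2 + 4))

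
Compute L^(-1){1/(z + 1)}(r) exp(-r)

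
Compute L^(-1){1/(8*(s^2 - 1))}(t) sinh(t)/8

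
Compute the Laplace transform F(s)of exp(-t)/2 1/(2*(s + 1))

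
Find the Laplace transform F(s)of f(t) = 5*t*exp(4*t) 5/(s - 4)^2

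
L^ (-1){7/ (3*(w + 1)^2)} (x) 7*x*exp (-x)/3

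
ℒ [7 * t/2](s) 7/ (2 * s^2)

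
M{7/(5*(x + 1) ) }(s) 7*pi*csc(pi*s) /5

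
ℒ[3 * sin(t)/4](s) 3/(4 * (s^2 + 1))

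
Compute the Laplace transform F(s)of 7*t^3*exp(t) 42/(s - 1)^4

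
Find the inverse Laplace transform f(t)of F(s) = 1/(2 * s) 1/2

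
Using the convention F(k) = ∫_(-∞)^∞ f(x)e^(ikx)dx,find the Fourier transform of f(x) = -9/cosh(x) -9 * pi/cosh(pi * k/2)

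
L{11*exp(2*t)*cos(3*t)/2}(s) 11*(s - 2)/(2*((s - 2)^2 + 9))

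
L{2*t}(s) 2/s^2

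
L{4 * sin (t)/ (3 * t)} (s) 4 * atan (1/s)/3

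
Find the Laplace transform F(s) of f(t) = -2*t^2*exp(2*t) -4/(s - 2) ^3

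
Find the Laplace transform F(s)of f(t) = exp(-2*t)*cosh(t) (s + 2)/((s + 2)^2 - 1)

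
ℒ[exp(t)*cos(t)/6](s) (s - 1)/(6*((s - 1)^2 + 1))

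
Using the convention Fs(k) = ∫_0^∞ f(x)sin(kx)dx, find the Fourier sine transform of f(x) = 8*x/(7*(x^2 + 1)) 4*pi*exp(-k)/7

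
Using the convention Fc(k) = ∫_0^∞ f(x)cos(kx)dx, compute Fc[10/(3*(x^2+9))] 5*pi*exp(-3*k)/9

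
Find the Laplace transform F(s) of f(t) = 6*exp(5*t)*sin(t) 6/((s - 5) ^2+1) 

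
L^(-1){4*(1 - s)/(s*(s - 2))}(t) -4*exp(t)*cosh(t)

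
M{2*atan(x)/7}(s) -pi*sec(pi*s/2)/(7*s)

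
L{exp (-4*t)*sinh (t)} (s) 1/ ( (s + 4)^2 - 1)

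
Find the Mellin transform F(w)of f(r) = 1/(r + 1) pi*csc(pi*w)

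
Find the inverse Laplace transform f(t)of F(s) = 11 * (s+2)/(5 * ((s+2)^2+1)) 11 * exp(-2 * t) * cos(t)/5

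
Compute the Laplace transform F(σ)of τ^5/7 120/(7*σ^6)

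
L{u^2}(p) 2/p^3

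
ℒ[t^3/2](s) 3/s^4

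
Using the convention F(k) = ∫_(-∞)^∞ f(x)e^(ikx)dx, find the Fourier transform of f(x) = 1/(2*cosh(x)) pi/(2*cosh(pi*k/2))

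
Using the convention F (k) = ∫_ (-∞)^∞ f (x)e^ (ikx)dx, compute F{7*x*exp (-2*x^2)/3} 7*sqrt (2)*I*sqrt (pi)*k*exp (-k^2/8)/24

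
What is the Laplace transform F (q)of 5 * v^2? 10/q^3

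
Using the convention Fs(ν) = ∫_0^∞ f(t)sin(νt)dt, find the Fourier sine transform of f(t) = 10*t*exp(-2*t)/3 40*ν/(3*(ν^2 + 4)^2)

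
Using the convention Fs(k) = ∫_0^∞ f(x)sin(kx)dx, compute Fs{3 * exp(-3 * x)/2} 3 * k/(2 * (k^2 + 9))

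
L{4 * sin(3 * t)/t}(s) 4 * atan(3/s)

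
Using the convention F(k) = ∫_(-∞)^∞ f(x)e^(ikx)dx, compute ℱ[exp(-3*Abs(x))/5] 6/(5*(k^2 + 9))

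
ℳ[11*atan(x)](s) -11*pi*sec(pi*s/2)/(2*s)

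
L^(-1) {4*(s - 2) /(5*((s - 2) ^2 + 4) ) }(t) 4*exp(2*t)*cos(2*t) /5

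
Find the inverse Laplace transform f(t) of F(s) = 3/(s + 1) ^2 3 * t * exp(-t) 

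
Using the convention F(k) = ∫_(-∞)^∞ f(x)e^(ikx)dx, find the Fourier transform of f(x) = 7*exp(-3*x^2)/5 7*sqrt(3)*sqrt(pi)*exp(-k^2/12)/15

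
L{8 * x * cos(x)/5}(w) 8 * (w^2-1)/(5 * (w^2 + 1)^2)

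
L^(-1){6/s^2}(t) 6 * t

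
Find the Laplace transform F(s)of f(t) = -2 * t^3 -12/s^4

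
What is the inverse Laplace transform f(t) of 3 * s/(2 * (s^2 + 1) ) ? 3 * cos(t) /2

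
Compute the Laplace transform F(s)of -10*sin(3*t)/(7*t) -10*atan(3/s)/7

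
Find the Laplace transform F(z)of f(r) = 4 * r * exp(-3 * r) 4/(z + 3)^2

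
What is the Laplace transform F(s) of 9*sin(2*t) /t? 9*atan(2/s) 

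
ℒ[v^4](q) 24/q^5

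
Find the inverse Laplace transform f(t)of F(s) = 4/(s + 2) 4*exp(-2*t)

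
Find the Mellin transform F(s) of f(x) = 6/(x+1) 6 * pi * csc(pi * s) 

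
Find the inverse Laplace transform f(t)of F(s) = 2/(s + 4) 2*exp(-4*t)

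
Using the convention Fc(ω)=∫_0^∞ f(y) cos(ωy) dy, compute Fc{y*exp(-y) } (1 - ω^2) /(ω^2 + 1) ^2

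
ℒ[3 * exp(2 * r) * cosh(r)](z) 3 * (z - 2)/((z - 2)^2 - 1)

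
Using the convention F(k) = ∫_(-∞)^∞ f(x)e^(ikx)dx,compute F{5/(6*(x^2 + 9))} 5*pi*exp(-3*Abs(k))/18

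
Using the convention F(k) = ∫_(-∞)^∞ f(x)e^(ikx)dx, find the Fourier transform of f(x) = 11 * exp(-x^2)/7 11 * sqrt(pi) * exp(-k^2/4)/7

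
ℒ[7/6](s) 7/(6*s)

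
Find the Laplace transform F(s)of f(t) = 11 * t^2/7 22/(7 * s^3)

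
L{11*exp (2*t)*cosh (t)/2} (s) 11*(s - 2)/ (2*( (s - 2)^2 - 1))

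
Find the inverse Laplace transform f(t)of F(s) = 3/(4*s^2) 3*t/4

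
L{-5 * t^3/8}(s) -15/(4 * s^4)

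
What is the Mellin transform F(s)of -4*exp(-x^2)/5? -2*gamma(s/2)/5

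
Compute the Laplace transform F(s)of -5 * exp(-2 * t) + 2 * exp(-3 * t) 2/(s + 3) - 5/(s + 2)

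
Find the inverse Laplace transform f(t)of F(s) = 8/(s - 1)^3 4*t^2*exp(t)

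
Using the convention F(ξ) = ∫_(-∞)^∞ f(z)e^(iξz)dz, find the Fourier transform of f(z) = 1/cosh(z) pi/cosh(pi*ξ/2)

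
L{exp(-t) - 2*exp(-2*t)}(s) 1/(s + 1) - 2/(s + 2)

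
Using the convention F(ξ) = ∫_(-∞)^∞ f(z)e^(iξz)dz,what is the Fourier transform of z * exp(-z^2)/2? I * sqrt(pi) * ξ * exp(-ξ^2/4)/4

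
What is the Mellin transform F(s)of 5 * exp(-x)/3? 5 * gamma(s)/3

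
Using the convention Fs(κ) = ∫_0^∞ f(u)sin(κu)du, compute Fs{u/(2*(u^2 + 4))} pi*exp(-2*κ)/4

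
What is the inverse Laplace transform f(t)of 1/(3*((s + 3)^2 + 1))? exp(-3*t)*sin(t)/3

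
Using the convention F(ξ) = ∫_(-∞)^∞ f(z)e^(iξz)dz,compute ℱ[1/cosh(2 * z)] pi/(2 * cosh(pi * ξ/4))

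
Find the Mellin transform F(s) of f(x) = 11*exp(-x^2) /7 11*gamma(s/2) /14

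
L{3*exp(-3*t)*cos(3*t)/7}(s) 3*(s + 3)/(7*((s + 3)^2 + 9))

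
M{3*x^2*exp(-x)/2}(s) 3*gamma(s + 2)/2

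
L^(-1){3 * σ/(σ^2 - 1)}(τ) 3 * cosh(τ)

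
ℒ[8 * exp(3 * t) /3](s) 8/(3 * (s - 3) ) 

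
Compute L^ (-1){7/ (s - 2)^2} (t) 7*t*exp (2*t)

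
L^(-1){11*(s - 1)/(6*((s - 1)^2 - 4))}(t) 11*exp(t)*cosh(2*t)/6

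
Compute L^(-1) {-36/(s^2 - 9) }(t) -12*sinh(3*t) 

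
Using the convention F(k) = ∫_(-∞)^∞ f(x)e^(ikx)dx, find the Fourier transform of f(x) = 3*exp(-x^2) 3*sqrt(pi)*exp(-k^2/4)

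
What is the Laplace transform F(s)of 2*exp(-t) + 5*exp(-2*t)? 5/(s + 2) + 2/(s + 1)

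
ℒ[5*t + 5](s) 5/s + 5/s^2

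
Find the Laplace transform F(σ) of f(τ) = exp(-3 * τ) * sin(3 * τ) 3/((σ + 3) ^2 + 9) 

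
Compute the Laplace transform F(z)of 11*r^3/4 33/(2*z^4)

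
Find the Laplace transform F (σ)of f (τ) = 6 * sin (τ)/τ 6 * atan (1/σ)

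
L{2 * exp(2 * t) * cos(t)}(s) 2 * (s - 2)/((s - 2)^2 + 1)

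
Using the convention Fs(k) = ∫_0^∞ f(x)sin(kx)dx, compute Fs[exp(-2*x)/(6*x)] atan(k/2)/6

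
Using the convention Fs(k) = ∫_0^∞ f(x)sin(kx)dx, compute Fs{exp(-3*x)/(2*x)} atan(k/3)/2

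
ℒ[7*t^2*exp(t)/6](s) 7/(3*(s - 1)^3)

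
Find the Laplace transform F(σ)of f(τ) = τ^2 2/σ^3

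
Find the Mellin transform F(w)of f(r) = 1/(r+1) pi * csc(pi * w)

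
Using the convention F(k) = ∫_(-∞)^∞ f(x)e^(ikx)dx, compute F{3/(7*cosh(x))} 3*pi/(7*cosh(pi*k/2))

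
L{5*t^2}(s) 10/s^3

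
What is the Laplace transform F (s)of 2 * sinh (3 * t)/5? 6/ (5 * (s^2-9))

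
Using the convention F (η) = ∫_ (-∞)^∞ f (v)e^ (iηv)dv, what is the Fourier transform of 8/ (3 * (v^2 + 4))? 4 * pi * exp (-2 * Abs (η))/3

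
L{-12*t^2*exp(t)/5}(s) -24/(5*(s - 1)^3)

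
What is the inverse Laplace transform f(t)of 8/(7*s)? 8/7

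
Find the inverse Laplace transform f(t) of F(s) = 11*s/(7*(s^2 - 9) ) 11*cosh(3*t) /7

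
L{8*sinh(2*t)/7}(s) 16/(7*(s^2 - 4))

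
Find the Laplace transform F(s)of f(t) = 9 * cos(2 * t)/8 9 * s/(8 * (s^2 + 4))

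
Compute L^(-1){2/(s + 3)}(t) 2 * exp(-3 * t)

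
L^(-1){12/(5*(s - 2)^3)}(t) 6*t^2*exp(2*t)/5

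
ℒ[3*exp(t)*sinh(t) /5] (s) 3/(5*s*(s - 2) ) 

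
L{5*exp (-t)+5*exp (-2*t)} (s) 5/ (s+2)+5/ (s+1)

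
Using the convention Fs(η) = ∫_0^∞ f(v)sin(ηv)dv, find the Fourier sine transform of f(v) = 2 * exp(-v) 2 * η/(η^2 + 1)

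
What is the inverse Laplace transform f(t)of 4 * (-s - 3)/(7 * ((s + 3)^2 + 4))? -4 * exp(-3 * t) * cos(2 * t)/7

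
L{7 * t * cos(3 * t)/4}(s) 7 * (s^2 - 9)/(4 * (s^2 + 9)^2)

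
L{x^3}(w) 6/w^4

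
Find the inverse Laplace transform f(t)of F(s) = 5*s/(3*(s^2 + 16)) 5*cos(4*t)/3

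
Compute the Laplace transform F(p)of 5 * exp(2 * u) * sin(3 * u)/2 15/(2 * ((p - 2)^2+9))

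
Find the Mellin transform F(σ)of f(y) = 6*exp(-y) 6*gamma(σ)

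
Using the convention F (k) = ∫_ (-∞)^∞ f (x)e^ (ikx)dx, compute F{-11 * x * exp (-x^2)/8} -11 * I * sqrt (pi) * k * exp (-k^2/4)/16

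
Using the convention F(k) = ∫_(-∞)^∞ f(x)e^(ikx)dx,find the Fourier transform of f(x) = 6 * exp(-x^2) 6 * sqrt(pi) * exp(-k^2/4)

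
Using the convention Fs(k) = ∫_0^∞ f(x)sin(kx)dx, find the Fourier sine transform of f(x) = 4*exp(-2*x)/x 4*atan(k/2)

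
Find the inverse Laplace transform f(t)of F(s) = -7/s -7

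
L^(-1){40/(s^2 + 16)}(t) 10*sin(4*t)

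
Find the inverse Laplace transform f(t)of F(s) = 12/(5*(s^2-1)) 12*sinh(t)/5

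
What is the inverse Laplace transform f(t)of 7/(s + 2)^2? 7 * t * exp(-2 * t)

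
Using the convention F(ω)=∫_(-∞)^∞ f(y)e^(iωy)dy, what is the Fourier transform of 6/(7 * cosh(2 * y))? 3 * pi/(7 * cosh(pi * ω/4))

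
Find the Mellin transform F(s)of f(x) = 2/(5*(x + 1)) 2*pi*csc(pi*s)/5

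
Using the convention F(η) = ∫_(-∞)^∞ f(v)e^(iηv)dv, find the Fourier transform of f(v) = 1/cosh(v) pi/cosh(pi*η/2)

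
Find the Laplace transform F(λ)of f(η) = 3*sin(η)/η 3*atan(1/λ)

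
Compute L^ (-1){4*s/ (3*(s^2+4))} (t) 4*cos (2*t)/3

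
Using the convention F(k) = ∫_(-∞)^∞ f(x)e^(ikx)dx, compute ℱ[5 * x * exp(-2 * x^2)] 5 * sqrt(2) * I * sqrt(pi) * k * exp(-k^2/8)/8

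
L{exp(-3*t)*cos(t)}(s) (s+3)/((s+3)^2+1)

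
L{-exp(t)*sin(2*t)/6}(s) -1/(3*(s - 1)^2 + 12)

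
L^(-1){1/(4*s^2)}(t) t/4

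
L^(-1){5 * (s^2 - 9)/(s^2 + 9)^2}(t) 5 * t * cos(3 * t)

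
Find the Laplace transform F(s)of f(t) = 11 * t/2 11/(2 * s^2)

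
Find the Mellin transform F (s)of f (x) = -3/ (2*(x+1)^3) -3*pi*(s - 2)*(s - 1)/ (4*sin (pi*s))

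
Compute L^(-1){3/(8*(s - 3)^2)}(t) 3*t*exp(3*t)/8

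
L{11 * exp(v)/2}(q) 11/(2 * (q - 1))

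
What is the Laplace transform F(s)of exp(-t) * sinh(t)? 1/(s * (s + 2))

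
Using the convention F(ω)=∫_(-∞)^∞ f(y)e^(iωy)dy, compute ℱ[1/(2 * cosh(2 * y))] pi/(4 * cosh(pi * ω/4))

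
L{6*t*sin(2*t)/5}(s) 24*s/(5*(s^2+4)^2)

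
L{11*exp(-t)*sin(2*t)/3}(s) 22/(3*((s + 1)^2 + 4))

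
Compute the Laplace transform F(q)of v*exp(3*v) (q - 3)^(-2)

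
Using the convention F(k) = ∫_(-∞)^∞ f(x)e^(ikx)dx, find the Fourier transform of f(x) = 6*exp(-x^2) 6*sqrt(pi)*exp(-k^2/4)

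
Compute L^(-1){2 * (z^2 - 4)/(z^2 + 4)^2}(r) 2 * r * cos(2 * r)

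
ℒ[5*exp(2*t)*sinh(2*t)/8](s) 5/(4*s*(s - 4))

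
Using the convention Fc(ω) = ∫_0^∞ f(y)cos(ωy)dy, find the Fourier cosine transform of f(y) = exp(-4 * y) 4/(ω^2+16)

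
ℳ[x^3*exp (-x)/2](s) gamma (s + 3)/2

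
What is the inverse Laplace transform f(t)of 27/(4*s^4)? 9*t^3/8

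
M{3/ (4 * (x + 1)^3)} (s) 3 * pi * (s - 2) * (s - 1)/ (8 * sin (pi * s))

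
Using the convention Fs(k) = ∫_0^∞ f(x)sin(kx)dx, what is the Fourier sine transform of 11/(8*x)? 11*pi/16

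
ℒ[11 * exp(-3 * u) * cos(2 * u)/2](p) 11 * (p + 3)/(2 * ((p + 3)^2 + 4))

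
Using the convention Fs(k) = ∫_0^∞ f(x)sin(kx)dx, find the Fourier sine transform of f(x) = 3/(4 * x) 3 * pi/8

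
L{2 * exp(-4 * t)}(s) 2/(s + 4)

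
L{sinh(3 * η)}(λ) 3/(λ^2 - 9)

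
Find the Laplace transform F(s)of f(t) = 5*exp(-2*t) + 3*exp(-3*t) 5/(s + 2) + 3/(s + 3)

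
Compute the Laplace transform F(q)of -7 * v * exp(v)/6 -7/(6 * (q - 1)^2)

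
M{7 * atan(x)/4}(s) -7 * pi * sec(pi * s/2)/(8 * s)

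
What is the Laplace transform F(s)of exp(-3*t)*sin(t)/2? 1/(2*((s + 3)^2 + 1))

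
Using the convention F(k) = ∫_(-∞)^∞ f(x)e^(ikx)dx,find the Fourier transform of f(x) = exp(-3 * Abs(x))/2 3/(k^2 + 9)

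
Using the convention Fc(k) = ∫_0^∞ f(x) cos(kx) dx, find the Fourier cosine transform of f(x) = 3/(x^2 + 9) pi*exp(-3*k) /2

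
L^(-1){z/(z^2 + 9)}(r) cos(3*r)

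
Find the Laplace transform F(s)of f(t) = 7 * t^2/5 14/(5 * s^3)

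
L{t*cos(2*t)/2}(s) (s^2 - 4)/(2*(s^2 + 4)^2)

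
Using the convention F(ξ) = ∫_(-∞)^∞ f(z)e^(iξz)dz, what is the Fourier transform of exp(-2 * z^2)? sqrt(2) * sqrt(pi) * exp(-ξ^2/8)/2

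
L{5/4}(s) 5/(4*s)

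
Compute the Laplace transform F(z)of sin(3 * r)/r atan(3/z)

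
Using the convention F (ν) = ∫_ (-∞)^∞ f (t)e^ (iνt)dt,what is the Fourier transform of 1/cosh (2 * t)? pi/ (2 * cosh (pi * ν/4))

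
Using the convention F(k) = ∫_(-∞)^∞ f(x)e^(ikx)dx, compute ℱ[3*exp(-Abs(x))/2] 3/(k^2+1)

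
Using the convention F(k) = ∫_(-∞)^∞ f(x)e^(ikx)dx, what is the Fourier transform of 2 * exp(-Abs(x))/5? 4/(5 * (k^2 + 1))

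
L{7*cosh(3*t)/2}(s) 7*s/(2*(s^2 - 9))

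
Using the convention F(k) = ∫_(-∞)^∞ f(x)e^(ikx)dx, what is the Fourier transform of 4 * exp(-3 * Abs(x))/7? 24/(7 * (k^2 + 9))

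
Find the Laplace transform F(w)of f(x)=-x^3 -6/w^4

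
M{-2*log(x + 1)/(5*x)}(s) 2*pi*csc(pi*s)/(5*(s - 1))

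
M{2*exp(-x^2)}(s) gamma(s/2)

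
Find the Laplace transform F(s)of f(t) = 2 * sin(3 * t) 6/(s^2+9)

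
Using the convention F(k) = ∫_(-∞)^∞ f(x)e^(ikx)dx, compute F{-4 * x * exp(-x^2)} -2 * I * sqrt(pi) * k * exp(-k^2/4)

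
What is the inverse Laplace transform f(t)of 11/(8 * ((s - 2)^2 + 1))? 11 * exp(2 * t) * sin(t)/8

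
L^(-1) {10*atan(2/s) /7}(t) 10*sin(2*t) /(7*t) 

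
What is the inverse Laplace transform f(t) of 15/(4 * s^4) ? 5 * t^3/8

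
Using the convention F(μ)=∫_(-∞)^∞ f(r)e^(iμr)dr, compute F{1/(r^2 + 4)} pi * exp(-2 * Abs(μ))/2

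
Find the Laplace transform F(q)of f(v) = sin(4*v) 4/(q^2 + 16)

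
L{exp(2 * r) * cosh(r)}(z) (z - 2)/((z - 2)^2 - 1)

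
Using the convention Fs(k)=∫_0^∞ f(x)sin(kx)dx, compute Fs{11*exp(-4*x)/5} 11*k/(5*(k^2 + 16))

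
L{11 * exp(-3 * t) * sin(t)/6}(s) 11/(6 * ((s + 3)^2 + 1))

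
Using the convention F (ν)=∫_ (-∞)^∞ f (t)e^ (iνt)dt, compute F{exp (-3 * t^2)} sqrt (3) * sqrt (pi) * exp (-ν^2/12)/3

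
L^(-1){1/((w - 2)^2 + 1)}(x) exp(2 * x) * sin(x)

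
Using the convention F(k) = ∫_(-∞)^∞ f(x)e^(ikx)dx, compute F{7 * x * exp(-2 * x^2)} 7 * sqrt(2) * I * sqrt(pi) * k * exp(-k^2/8)/8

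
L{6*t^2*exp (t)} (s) 12/ (s - 1)^3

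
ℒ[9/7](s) 9/(7*s)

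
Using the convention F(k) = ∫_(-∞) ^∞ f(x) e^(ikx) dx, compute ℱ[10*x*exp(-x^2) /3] 5*I*sqrt(pi)*k*exp(-k^2/4) /3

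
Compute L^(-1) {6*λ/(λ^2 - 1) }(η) 6*cosh(η) 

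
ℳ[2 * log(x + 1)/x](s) -2 * pi * csc(pi * s)/(s - 1)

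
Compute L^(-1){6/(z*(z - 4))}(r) 3*exp(2*r)*sinh(2*r)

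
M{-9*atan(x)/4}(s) 9*pi*sec(pi*s/2)/(8*s)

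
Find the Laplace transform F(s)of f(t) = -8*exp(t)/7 -8/(7*s - 7)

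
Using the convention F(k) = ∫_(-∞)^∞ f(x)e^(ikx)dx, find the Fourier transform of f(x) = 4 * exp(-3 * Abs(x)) 24/(k^2+9)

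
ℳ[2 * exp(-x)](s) 2 * gamma(s)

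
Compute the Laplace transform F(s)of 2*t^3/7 12/(7*s^4)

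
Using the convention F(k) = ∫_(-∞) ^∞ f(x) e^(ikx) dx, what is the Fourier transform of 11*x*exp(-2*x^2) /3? 11*sqrt(2)*I*sqrt(pi)*k*exp(-k^2/8) /24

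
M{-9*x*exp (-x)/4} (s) -9*gamma (s+1)/4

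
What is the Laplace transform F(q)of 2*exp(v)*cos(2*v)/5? 2*(q - 1)/(5*((q - 1)^2+4))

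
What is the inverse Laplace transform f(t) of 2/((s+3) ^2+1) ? 2*exp(-3*t)*sin(t) 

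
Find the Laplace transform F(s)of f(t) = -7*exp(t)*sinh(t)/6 -7/(6*s*(s - 2))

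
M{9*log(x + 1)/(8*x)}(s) -9*pi*csc(pi*s)/(8*s - 8)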